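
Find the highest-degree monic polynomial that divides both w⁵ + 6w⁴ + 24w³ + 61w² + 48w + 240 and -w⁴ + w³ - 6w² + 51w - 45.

w² + 3w + 15

Apply the Euclidean algorithm:
  w⁵ + 6w⁴ + 24w³ + 61w² + 48w + 240 = (-w - 7)(-w⁴ + w³ - 6w² + 51w - 45) + (25w³ + 70w² + 360w - 75)
  -w⁴ + w³ - 6w² + 51w - 45 = (-(1/25)w + 19/125)(25w³ + 70w² + 360w - 75) + (-(56/25)w² - (168/25)w - 168/5)
  25w³ + 70w² + 360w - 75 = (-(625/56)w + 125/56)(-(56/25)w² - (168/25)w - 168/5) + (0)
Last nonzero remainder: -(56/25)w² - (168/25)w - 168/5. Dividing through by -56/25 gives the monic gcd w² + 3w + 15.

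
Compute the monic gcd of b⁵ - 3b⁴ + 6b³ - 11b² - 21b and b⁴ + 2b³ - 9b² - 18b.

b² - 3b

Apply the Euclidean algorithm:
  b⁵ - 3b⁴ + 6b³ - 11b² - 21b = (b - 5)(b⁴ + 2b³ - 9b² - 18b) + (25b³ - 38b² - 111b)
  b⁴ + 2b³ - 9b² - 18b = ((1/25)b + 88/625)(25b³ - 38b² - 111b) + ((494/625)b² - (1482/625)b)
  25b³ - 38b² - 111b = ((15625/494)b + 23125/494)((494/625)b² - (1482/625)b) + (0)
Last nonzero remainder: (494/625)b² - (1482/625)b. Dividing through by 494/625 gives the monic gcd b² - 3b.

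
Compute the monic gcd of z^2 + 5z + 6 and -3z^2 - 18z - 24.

z + 2

By polynomial division,
  z^2 + 5z + 6 = (-1/3)(-3z^2 - 18z - 24) + (-z - 2)
  -3z^2 - 18z - 24 = (3z + 12)(-z - 2) + (0)
Last nonzero remainder: -z - 2. Dividing through by -1 gives the monic gcd z + 2.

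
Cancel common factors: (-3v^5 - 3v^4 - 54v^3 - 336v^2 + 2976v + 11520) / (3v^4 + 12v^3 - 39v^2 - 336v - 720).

(-v^3 - 2v^2 - 40v - 192)/(v^2 + 5v + 12)

Euclidean algorithm in ℚ[v]:
  -3v^5 - 3v^4 - 54v^3 - 336v^2 + 2976v + 11520 = (-v + 3)(3v^4 + 12v^3 - 39v^2 - 336v - 720) + (-129v^3 - 555v^2 + 3264v + 13680)
  3v^4 + 12v^3 - 39v^2 - 336v - 720 = (-(1/43)v + 13/1849)(-129v^3 - 555v^2 + 3264v + 13680) + ((75456/1849)v^2 - (75456/1849)v - 1509120/1849)
  -129v^3 - 555v^2 + 3264v + 13680 = (-(79507/25152)v - 35131/2096)((75456/1849)v^2 - (75456/1849)v - 1509120/1849) + (0)
Last nonzero remainder: (75456/1849)v^2 - (75456/1849)v - 1509120/1849. Dividing through by 75456/1849 gives the monic gcd v^2 - v - 20.
Cancel v^2 - v - 20 from numerator and denominator to get the reduced form.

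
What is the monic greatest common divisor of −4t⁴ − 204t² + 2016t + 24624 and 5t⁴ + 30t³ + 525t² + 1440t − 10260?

t³ + 9t² + 132t + 684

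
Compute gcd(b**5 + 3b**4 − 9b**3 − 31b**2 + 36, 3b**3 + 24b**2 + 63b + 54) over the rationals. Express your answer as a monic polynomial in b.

b**2 + 5b + 6

Apply the Euclidean algorithm:
  b**5 + 3b**4 − 9b**3 − 31b**2 + 36 = ((1/3)b**2 − (5/3)b + 10/3)(3b**3 + 24b**2 + 63b + 54) + (−24b**2 − 120b − 144)
  3b**3 + 24b**2 + 63b + 54 = (−(1/8)b − 3/8)(−24b**2 − 120b − 144) + (0)
Last nonzero remainder: −24b**2 − 120b − 144. Dividing through by −24 gives the monic gcd b**2 + 5b + 6.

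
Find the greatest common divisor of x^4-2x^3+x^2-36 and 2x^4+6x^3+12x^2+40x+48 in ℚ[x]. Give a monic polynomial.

x^3+x^2+4x+12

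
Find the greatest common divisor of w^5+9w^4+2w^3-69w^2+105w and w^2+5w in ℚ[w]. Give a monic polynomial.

Apply the Euclidean algorithm:
  w^5+9w^4+2w^3-69w^2+105w = (w^3+4w^2-18w+21)(w^2+5w) + (0)
The last nonzero remainder w^2+5w is already monic.

w^2+5w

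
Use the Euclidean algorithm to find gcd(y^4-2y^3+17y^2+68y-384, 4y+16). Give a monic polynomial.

y+4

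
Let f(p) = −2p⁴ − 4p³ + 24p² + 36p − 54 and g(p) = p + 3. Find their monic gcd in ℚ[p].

p + 3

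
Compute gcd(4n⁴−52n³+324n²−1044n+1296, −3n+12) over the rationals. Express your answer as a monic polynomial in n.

n−4

Apply the Euclidean algorithm:
  4n⁴−52n³+324n²−1044n+1296 = (−(4/3)n³+12n²−60n+108)(−3n+12) + (0)
Last nonzero remainder: −3n+12. Dividing through by −3 gives the monic gcd n−4.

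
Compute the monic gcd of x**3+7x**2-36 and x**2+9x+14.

By polynomial division,
  x**3+7x**2-36 = (x-2)(x**2+9x+14) + (4x-8)
  x**2+9x+14 = ((1/4)x+11/4)(4x-8) + (36)
  4x-8 = ((1/9)x-2/9)(36) + (0)
The last nonzero remainder is the constant 36, so the polynomials are coprime and gcd = 1.

1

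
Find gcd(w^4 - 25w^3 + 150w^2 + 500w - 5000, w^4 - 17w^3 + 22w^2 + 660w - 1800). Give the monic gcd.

w^2 - 20w + 100

Euclidean algorithm in ℚ[w]:
  w^4 - 25w^3 + 150w^2 + 500w - 5000 = (w^4 - 17w^3 + 22w^2 + 660w - 1800) + (-8w^3 + 128w^2 - 160w - 3200)
  w^4 - 17w^3 + 22w^2 + 660w - 1800 = (-(1/8)w + 1/8)(-8w^3 + 128w^2 - 160w - 3200) + (-14w^2 + 280w - 1400)
  -8w^3 + 128w^2 - 160w - 3200 = ((4/7)w + 16/7)(-14w^2 + 280w - 1400) + (0)
Last nonzero remainder: -14w^2 + 280w - 1400. Dividing through by -14 gives the monic gcd w^2 - 20w + 100.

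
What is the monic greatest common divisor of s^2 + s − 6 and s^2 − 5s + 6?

Apply the Euclidean algorithm:
  s^2 + s − 6 = (s^2 − 5s + 6) + (6s − 12)
  s^2 − 5s + 6 = ((1/6)s − 1/2)(6s − 12) + (0)
Last nonzero remainder: 6s − 12. Dividing through by 6 gives the monic gcd s − 2.

s − 2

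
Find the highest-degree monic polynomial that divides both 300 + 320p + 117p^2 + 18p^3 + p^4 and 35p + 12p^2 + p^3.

5 + p

Apply the Euclidean algorithm:
  p^4 + 18p^3 + 117p^2 + 320p + 300 = (p + 6)(p^3 + 12p^2 + 35p) + (10p^2 + 110p + 300)
  p^3 + 12p^2 + 35p = ((1/10)p + 1/10)(10p^2 + 110p + 300) + (−6p − 30)
  10p^2 + 110p + 300 = (−(5/3)p − 10)(−6p − 30) + (0)
Last nonzero remainder: −6p − 30. Dividing through by −6 gives the monic gcd p + 5.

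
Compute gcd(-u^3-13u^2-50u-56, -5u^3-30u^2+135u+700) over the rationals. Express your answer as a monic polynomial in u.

Repeated division with remainder:
  -u^3-13u^2-50u-56 = (1/5)(-5u^3-30u^2+135u+700) + (-7u^2-77u-196)
  -5u^3-30u^2+135u+700 = ((5/7)u-25/7)(-7u^2-77u-196) + (0)
Last nonzero remainder: -7u^2-77u-196. Dividing through by -7 gives the monic gcd u^2+11u+28.

u^2+11u+28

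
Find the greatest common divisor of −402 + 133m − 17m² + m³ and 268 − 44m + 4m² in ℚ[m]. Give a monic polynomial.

By polynomial division,
  m³ − 17m² + 133m − 402 = ((1/4)m − 3/2)(4m² − 44m + 268) + (0)
Last nonzero remainder: 4m² − 44m + 268. Dividing through by 4 gives the monic gcd m² − 11m + 67.

67 − 11m + m²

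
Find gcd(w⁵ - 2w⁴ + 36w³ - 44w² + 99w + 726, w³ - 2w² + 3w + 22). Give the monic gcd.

w³ - 2w² + 3w + 22

By polynomial division,
  w⁵ - 2w⁴ + 36w³ - 44w² + 99w + 726 = (w² + 33)(w³ - 2w² + 3w + 22) + (0)
The last nonzero remainder w³ - 2w² + 3w + 22 is already monic.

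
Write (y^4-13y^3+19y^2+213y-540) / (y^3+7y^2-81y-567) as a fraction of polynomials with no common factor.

(y^3-4y^2-17y+60)/(y^2+16y+63)

By polynomial division,
  y^4-13y^3+19y^2+213y-540 = (y-20)(y^3+7y^2-81y-567) + (240y^2-840y-11880)
  y^3+7y^2-81y-567 = ((1/240)y+7/160)(240y^2-840y-11880) + ((21/4)y-189/4)
  240y^2-840y-11880 = ((320/7)y+1760/7)((21/4)y-189/4) + (0)
Last nonzero remainder: (21/4)y-189/4. Dividing through by 21/4 gives the monic gcd y-9.
Cancel y-9 from numerator and denominator to get the reduced form.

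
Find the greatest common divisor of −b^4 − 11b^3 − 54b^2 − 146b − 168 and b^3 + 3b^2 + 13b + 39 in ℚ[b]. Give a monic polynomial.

b + 3

Euclidean algorithm in ℚ[b]:
  −b^4 − 11b^3 − 54b^2 − 146b − 168 = (−b − 8)(b^3 + 3b^2 + 13b + 39) + (−17b^2 − 3b + 144)
  b^3 + 3b^2 + 13b + 39 = (−(1/17)b − 48/289)(−17b^2 − 3b + 144) + ((6061/289)b + 18183/289)
  −17b^2 − 3b + 144 = (−(4913/6061)b + 13872/6061)((6061/289)b + 18183/289) + (0)
Last nonzero remainder: (6061/289)b + 18183/289. Dividing through by 6061/289 gives the monic gcd b + 3.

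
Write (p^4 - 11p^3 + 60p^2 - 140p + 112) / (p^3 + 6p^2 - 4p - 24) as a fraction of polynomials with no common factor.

(p^3 - 9p^2 + 42p - 56)/(p^2 + 8p + 12)

Apply the Euclidean algorithm:
  p^4 - 11p^3 + 60p^2 - 140p + 112 = (p - 17)(p^3 + 6p^2 - 4p - 24) + (166p^2 - 184p - 296)
  p^3 + 6p^2 - 4p - 24 = ((1/166)p + 295/6889)(166p^2 - 184p - 296) + ((39008/6889)p - 78016/6889)
  166p^2 - 184p - 296 = ((571787/19504)p + 254893/9752)((39008/6889)p - 78016/6889) + (0)
Last nonzero remainder: (39008/6889)p - 78016/6889. Dividing through by 39008/6889 gives the monic gcd p - 2.
Cancel p - 2 from numerator and denominator to get the reduced form.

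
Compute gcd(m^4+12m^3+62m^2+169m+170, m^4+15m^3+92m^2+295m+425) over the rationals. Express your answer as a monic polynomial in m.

Apply the Euclidean algorithm:
  m^4+12m^3+62m^2+169m+170 = (m^4+15m^3+92m^2+295m+425) + (-3m^3-30m^2-126m-255)
  m^4+15m^3+92m^2+295m+425 = (-(1/3)m-5/3)(-3m^3-30m^2-126m-255) + (0)
Last nonzero remainder: -3m^3-30m^2-126m-255. Dividing through by -3 gives the monic gcd m^3+10m^2+42m+85.

m^3+10m^2+42m+85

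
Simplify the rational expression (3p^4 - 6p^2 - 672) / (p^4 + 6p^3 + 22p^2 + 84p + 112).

(3p - 12)/(p + 2)

Apply the Euclidean algorithm:
  3p^4 - 6p^2 - 672 = (3)(p^4 + 6p^3 + 22p^2 + 84p + 112) + (-18p^3 - 72p^2 - 252p - 1008)
  p^4 + 6p^3 + 22p^2 + 84p + 112 = (-(1/18)p - 1/9)(-18p^3 - 72p^2 - 252p - 1008) + (0)
Last nonzero remainder: -18p^3 - 72p^2 - 252p - 1008. Dividing through by -18 gives the monic gcd p^3 + 4p^2 + 14p + 56.
Cancel p^3 + 4p^2 + 14p + 56 from numerator and denominator to get the reduced form.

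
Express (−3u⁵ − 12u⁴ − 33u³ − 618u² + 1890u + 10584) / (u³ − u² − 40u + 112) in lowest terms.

(−3u³ − 3u² − 108u − 378)/(u − 4)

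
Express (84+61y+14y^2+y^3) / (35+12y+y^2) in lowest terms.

Euclidean algorithm in ℚ[y]:
  y^3+14y^2+61y+84 = (y+2)(y^2+12y+35) + (2y+14)
  y^2+12y+35 = ((1/2)y+5/2)(2y+14) + (0)
Last nonzero remainder: 2y+14. Dividing through by 2 gives the monic gcd y+7.
Cancel y+7 from numerator and denominator to get the reduced form.

(12+7y+y^2)/(5+y)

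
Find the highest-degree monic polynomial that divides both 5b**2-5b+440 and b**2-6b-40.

1

Repeated division with remainder:
  5b**2-5b+440 = (5)(b**2-6b-40) + (25b+640)
  b**2-6b-40 = ((1/25)b-158/125)(25b+640) + (19224/25)
  25b+640 = ((625/19224)b+2000/2403)(19224/25) + (0)
The last nonzero remainder is the constant 19224/25, so the polynomials are coprime and gcd = 1.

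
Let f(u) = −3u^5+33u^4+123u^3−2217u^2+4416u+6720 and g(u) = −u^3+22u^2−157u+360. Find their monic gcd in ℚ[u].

Repeated division with remainder:
  −3u^5+33u^4+123u^3−2217u^2+4416u+6720 = (3u^2+33u+132)(−u^3+22u^2−157u+360) + (−1020u^2+13260u−40800)
  −u^3+22u^2−157u+360 = ((1/1020)u−3/340)(−1020u^2+13260u−40800) + (0)
Last nonzero remainder: −1020u^2+13260u−40800. Dividing through by −1020 gives the monic gcd u^2−13u+40.

u^2−13u+40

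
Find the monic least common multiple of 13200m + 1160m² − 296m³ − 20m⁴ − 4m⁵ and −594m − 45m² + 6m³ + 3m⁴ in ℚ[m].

−108900m − 35970m² − 3178m³ + 467m⁴ + 147m⁵ + 13m⁶ + m⁷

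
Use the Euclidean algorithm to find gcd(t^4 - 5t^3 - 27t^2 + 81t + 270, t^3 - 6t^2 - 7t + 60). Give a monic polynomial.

Apply the Euclidean algorithm:
  t^4 - 5t^3 - 27t^2 + 81t + 270 = (t + 1)(t^3 - 6t^2 - 7t + 60) + (-14t^2 + 28t + 210)
  t^3 - 6t^2 - 7t + 60 = (-(1/14)t + 2/7)(-14t^2 + 28t + 210) + (0)
Last nonzero remainder: -14t^2 + 28t + 210. Dividing through by -14 gives the monic gcd t^2 - 2t - 15.

t^2 - 2t - 15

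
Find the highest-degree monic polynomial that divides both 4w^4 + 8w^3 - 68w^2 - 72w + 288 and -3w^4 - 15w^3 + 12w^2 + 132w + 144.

Apply the Euclidean algorithm:
  4w^4 + 8w^3 - 68w^2 - 72w + 288 = (-4/3)(-3w^4 - 15w^3 + 12w^2 + 132w + 144) + (-12w^3 - 52w^2 + 104w + 480)
  -3w^4 - 15w^3 + 12w^2 + 132w + 144 = ((1/4)w + 1/6)(-12w^3 - 52w^2 + 104w + 480) + (-(16/3)w^2 - (16/3)w + 64)
  -12w^3 - 52w^2 + 104w + 480 = ((9/4)w + 15/2)(-(16/3)w^2 - (16/3)w + 64) + (0)
Last nonzero remainder: -(16/3)w^2 - (16/3)w + 64. Dividing through by -16/3 gives the monic gcd w^2 + w - 12.

w^2 + w - 12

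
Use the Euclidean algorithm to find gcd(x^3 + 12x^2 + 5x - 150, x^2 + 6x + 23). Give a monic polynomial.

Repeated division with remainder:
  x^3 + 12x^2 + 5x - 150 = (x + 6)(x^2 + 6x + 23) + (-54x - 288)
  x^2 + 6x + 23 = (-(1/54)x - 1/81)(-54x - 288) + (175/9)
  -54x - 288 = (-(486/175)x - 2592/175)(175/9) + (0)
The last nonzero remainder is the constant 175/9, so the polynomials are coprime and gcd = 1.

1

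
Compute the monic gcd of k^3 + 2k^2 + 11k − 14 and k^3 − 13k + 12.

By polynomial division,
  k^3 + 2k^2 + 11k − 14 = (k^3 − 13k + 12) + (2k^2 + 24k − 26)
  k^3 − 13k + 12 = ((1/2)k − 6)(2k^2 + 24k − 26) + (144k − 144)
  2k^2 + 24k − 26 = ((1/72)k + 13/72)(144k − 144) + (0)
Last nonzero remainder: 144k − 144. Dividing through by 144 gives the monic gcd k − 1.

k − 1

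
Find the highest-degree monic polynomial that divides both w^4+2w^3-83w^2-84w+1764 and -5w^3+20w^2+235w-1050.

Euclidean algorithm in ℚ[w]:
  w^4+2w^3-83w^2-84w+1764 = (-(1/5)w-6/5)(-5w^3+20w^2+235w-1050) + (-12w^2-12w+504)
  -5w^3+20w^2+235w-1050 = ((5/12)w-25/12)(-12w^2-12w+504) + (0)
Last nonzero remainder: -12w^2-12w+504. Dividing through by -12 gives the monic gcd w^2+w-42.

w^2+w-42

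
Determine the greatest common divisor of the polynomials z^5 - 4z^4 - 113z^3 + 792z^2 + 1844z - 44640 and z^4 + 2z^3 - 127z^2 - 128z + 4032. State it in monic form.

Repeated division with remainder:
  z^5 - 4z^4 - 113z^3 + 792z^2 + 1844z - 44640 = (z - 6)(z^4 + 2z^3 - 127z^2 - 128z + 4032) + (26z^3 + 158z^2 - 2956z - 20448)
  z^4 + 2z^3 - 127z^2 - 128z + 4032 = ((1/26)z - 53/338)(26z^3 + 158z^2 - 2956z - 20448) + ((1938/169)z^2 + (32946/169)z + 139536/169)
  26z^3 + 158z^2 - 2956z - 20448 = ((2197/969)z - 23998/969)((1938/169)z^2 + (32946/169)z + 139536/169) + (0)
Last nonzero remainder: (1938/169)z^2 + (32946/169)z + 139536/169. Dividing through by 1938/169 gives the monic gcd z^2 + 17z + 72.

z^2 + 17z + 72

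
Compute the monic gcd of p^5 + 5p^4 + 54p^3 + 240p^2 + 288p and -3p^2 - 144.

Euclidean algorithm in ℚ[p]:
  p^5 + 5p^4 + 54p^3 + 240p^2 + 288p = (-(1/3)p^3 - (5/3)p^2 - 2p)(-3p^2 - 144) + (0)
Last nonzero remainder: -3p^2 - 144. Dividing through by -3 gives the monic gcd p^2 + 48.

p^2 + 48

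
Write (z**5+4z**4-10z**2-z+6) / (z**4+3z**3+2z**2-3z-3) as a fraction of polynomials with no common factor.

By polynomial division,
  z**5+4z**4-10z**2-z+6 = (z+1)(z**4+3z**3+2z**2-3z-3) + (-5z**3-9z**2+5z+9)
  z**4+3z**3+2z**2-3z-3 = (-(1/5)z-6/25)(-5z**3-9z**2+5z+9) + ((21/25)z**2-21/25)
  -5z**3-9z**2+5z+9 = (-(125/21)z-75/7)((21/25)z**2-21/25) + (0)
Last nonzero remainder: (21/25)z**2-21/25. Dividing through by 21/25 gives the monic gcd z**2-1.
Cancel z**2-1 from numerator and denominator to get the reduced form.

(z**3+4z**2+z-6)/(z**2+3z+3)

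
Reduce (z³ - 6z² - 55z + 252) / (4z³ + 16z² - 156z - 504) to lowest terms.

(z² - 13z + 36)/(4z² - 12z - 72)

Repeated division with remainder:
  z³ - 6z² - 55z + 252 = (1/4)(4z³ + 16z² - 156z - 504) + (-10z² - 16z + 378)
  4z³ + 16z² - 156z - 504 = (-(2/5)z - 24/25)(-10z² - 16z + 378) + (-(504/25)z - 3528/25)
  -10z² - 16z + 378 = ((125/252)z - 75/28)(-(504/25)z - 3528/25) + (0)
Last nonzero remainder: -(504/25)z - 3528/25. Dividing through by -504/25 gives the monic gcd z + 7.
Cancel z + 7 from numerator and denominator to get the reduced form.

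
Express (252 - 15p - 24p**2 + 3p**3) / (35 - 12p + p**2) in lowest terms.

(-36 - 3p + 3p**2)/(-5 + p)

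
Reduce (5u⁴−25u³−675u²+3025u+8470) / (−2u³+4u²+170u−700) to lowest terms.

Repeated division with remainder:
  5u⁴−25u³−675u²+3025u+8470 = (−(5/2)u+15/2)(−2u³+4u²+170u−700) + (−280u²+13720)
  −2u³+4u²+170u−700 = ((1/140)u−1/70)(−280u²+13720) + (72u−504)
  −280u²+13720 = (−(35/9)u−245/9)(72u−504) + (0)
Last nonzero remainder: 72u−504. Dividing through by 72 gives the monic gcd u−7.
Cancel u−7 from numerator and denominator to get the reduced form.

(−5u³−10u²+605u+1210)/(2u²+10u−100)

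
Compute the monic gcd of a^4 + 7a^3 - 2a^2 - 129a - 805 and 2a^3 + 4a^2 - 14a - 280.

a - 5

By polynomial division,
  a^4 + 7a^3 - 2a^2 - 129a - 805 = ((1/2)a + 5/2)(2a^3 + 4a^2 - 14a - 280) + (-5a^2 + 46a - 105)
  2a^3 + 4a^2 - 14a - 280 = (-(2/5)a - 112/25)(-5a^2 + 46a - 105) + ((3752/25)a - 3752/5)
  -5a^2 + 46a - 105 = (-(125/3752)a + 75/536)((3752/25)a - 3752/5) + (0)
Last nonzero remainder: (3752/25)a - 3752/5. Dividing through by 3752/25 gives the monic gcd a - 5.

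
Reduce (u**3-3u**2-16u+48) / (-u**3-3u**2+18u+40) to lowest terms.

(-u**2-u+12)/(u**2+7u+10)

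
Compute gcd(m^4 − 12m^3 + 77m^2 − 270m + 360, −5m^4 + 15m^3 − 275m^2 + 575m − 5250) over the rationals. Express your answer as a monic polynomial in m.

m^2 − 5m + 30

By polynomial division,
  m^4 − 12m^3 + 77m^2 − 270m + 360 = (−1/5)(−5m^4 + 15m^3 − 275m^2 + 575m − 5250) + (−9m^3 + 22m^2 − 155m − 690)
  −5m^4 + 15m^3 − 275m^2 + 575m − 5250 = ((5/9)m − 25/81)(−9m^3 + 22m^2 − 155m − 690) + (−(14750/81)m^2 + (73750/81)m − 147500/27)
  −9m^3 + 22m^2 − 155m − 690 = ((729/14750)m + 1863/14750)(−(14750/81)m^2 + (73750/81)m − 147500/27) + (0)
Last nonzero remainder: −(14750/81)m^2 + (73750/81)m − 147500/27. Dividing through by −14750/81 gives the monic gcd m^2 − 5m + 30.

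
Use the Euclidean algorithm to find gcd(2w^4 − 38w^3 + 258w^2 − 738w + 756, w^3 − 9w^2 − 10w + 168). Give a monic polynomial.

Apply the Euclidean algorithm:
  2w^4 − 38w^3 + 258w^2 − 738w + 756 = (2w − 20)(w^3 − 9w^2 − 10w + 168) + (98w^2 − 1274w + 4116)
  w^3 − 9w^2 − 10w + 168 = ((1/98)w + 2/49)(98w^2 − 1274w + 4116) + (0)
Last nonzero remainder: 98w^2 − 1274w + 4116. Dividing through by 98 gives the monic gcd w^2 − 13w + 42.

w^2 − 13w + 42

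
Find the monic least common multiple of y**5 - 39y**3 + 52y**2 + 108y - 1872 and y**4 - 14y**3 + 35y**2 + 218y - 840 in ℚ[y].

y**7 - 12y**6 - 4y**5 + 520y**4 - 1881y**3 - 1348y**2 + 26244y - 65520

Euclidean algorithm in ℚ[y]:
  y**5 - 39y**3 + 52y**2 + 108y - 1872 = (y + 14)(y**4 - 14y**3 + 35y**2 + 218y - 840) + (122y**3 - 656y**2 - 2104y + 9888)
  y**4 - 14y**3 + 35y**2 + 218y - 840 = ((1/122)y - 263/3721)(122y**3 - 656y**2 - 2104y + 9888) + ((21879/3721)y**2 - (43758/3721)y - 525096/3721)
  122y**3 - 656y**2 - 2104y + 9888 = ((453962/21879)y - 1533052/21879)((21879/3721)y**2 - (43758/3721)y - 525096/3721) + (0)
Last nonzero remainder: (21879/3721)y**2 - (43758/3721)y - 525096/3721. Dividing through by 21879/3721 gives the monic gcd y**2 - 2y - 24.
Then lcm(f, g) = f·g / gcd(f, g); expanding and making the result monic gives the answer.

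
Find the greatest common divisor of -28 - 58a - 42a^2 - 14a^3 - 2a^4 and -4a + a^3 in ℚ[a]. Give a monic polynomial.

2 + a

Apply the Euclidean algorithm:
  -2a^4 - 14a^3 - 42a^2 - 58a - 28 = (-2a - 14)(a^3 - 4a) + (-50a^2 - 114a - 28)
  a^3 - 4a = (-(1/50)a + 57/1250)(-50a^2 - 114a - 28) + ((399/625)a + 798/625)
  -50a^2 - 114a - 28 = (-(31250/399)a - 1250/57)((399/625)a + 798/625) + (0)
Last nonzero remainder: (399/625)a + 798/625. Dividing through by 399/625 gives the monic gcd a + 2.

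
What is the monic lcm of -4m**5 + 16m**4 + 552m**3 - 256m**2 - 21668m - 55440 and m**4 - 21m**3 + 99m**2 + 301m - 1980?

Repeated division with remainder:
  -4m**5 + 16m**4 + 552m**3 - 256m**2 - 21668m - 55440 = (-4m - 68)(m**4 - 21m**3 + 99m**2 + 301m - 1980) + (-480m**3 + 7680m**2 - 9120m - 190080)
  m**4 - 21m**3 + 99m**2 + 301m - 1980 = (-(1/480)m + 1/96)(-480m**3 + 7680m**2 - 9120m - 190080) + (0)
Last nonzero remainder: -480m**3 + 7680m**2 - 9120m - 190080. Dividing through by -480 gives the monic gcd m**3 - 16m**2 + 19m + 396.
Then lcm(f, g) = f·g / gcd(f, g); expanding and making the result monic gives the answer.

m**6 - 9m**5 - 118m**4 + 754m**3 + 5097m**2 - 13225m - 69300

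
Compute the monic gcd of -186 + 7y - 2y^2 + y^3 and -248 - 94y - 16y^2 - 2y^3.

31 + 4y + y^2

Apply the Euclidean algorithm:
  y^3 - 2y^2 + 7y - 186 = (-1/2)(-2y^3 - 16y^2 - 94y - 248) + (-10y^2 - 40y - 310)
  -2y^3 - 16y^2 - 94y - 248 = ((1/5)y + 4/5)(-10y^2 - 40y - 310) + (0)
Last nonzero remainder: -10y^2 - 40y - 310. Dividing through by -10 gives the monic gcd y^2 + 4y + 31.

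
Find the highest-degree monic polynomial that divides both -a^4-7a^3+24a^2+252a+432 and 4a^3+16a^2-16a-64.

a+4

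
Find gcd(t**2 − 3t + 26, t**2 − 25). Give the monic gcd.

Euclidean algorithm in ℚ[t]:
  t**2 − 3t + 26 = (t**2 − 25) + (−3t + 51)
  t**2 − 25 = (−(1/3)t − 17/3)(−3t + 51) + (264)
  −3t + 51 = (−(1/88)t + 17/88)(264) + (0)
The last nonzero remainder is the constant 264, so the polynomials are coprime and gcd = 1.

1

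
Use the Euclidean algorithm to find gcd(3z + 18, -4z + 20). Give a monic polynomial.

By polynomial division,
  3z + 18 = (-3/4)(-4z + 20) + (33)
  -4z + 20 = (-(4/33)z + 20/33)(33) + (0)
The last nonzero remainder is the constant 33, so the polynomials are coprime and gcd = 1.

1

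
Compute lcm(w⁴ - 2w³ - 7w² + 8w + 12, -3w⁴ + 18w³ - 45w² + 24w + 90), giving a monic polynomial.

w⁶ - 6w⁵ + 11w⁴ + 16w³ - 90w² + 32w + 120

By polynomial division,
  w⁴ - 2w³ - 7w² + 8w + 12 = (-1/3)(-3w⁴ + 18w³ - 45w² + 24w + 90) + (4w³ - 22w² + 16w + 42)
  -3w⁴ + 18w³ - 45w² + 24w + 90 = (-(3/4)w + 3/8)(4w³ - 22w² + 16w + 42) + (-(99/4)w² + (99/2)w + 297/4)
  4w³ - 22w² + 16w + 42 = (-(16/99)w + 56/99)(-(99/4)w² + (99/2)w + 297/4) + (0)
Last nonzero remainder: -(99/4)w² + (99/2)w + 297/4. Dividing through by -99/4 gives the monic gcd w² - 2w - 3.
Then lcm(f, g) = f·g / gcd(f, g); expanding and making the result monic gives the answer.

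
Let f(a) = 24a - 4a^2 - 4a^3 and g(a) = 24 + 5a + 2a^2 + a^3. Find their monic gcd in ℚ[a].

Repeated division with remainder:
  -4a^3 - 4a^2 + 24a = (-4)(a^3 + 2a^2 + 5a + 24) + (4a^2 + 44a + 96)
  a^3 + 2a^2 + 5a + 24 = ((1/4)a - 9/4)(4a^2 + 44a + 96) + (80a + 240)
  4a^2 + 44a + 96 = ((1/20)a + 2/5)(80a + 240) + (0)
Last nonzero remainder: 80a + 240. Dividing through by 80 gives the monic gcd a + 3.

3 + a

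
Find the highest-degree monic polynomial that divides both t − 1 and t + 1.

Apply the Euclidean algorithm:
  t − 1 = (t + 1) + (−2)
  t + 1 = (−(1/2)t − 1/2)(−2) + (0)
The last nonzero remainder is the constant −2, so the polynomials are coprime and gcd = 1.

1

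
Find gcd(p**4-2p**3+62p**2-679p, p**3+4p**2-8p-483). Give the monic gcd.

p-7

By polynomial division,
  p**4-2p**3+62p**2-679p = (p-6)(p**3+4p**2-8p-483) + (94p**2-244p-2898)
  p**3+4p**2-8p-483 = ((1/94)p+155/2209)(94p**2-244p-2898) + ((88251/2209)p-617757/2209)
  94p**2-244p-2898 = ((207646/88251)p+13254/1279)((88251/2209)p-617757/2209) + (0)
Last nonzero remainder: (88251/2209)p-617757/2209. Dividing through by 88251/2209 gives the monic gcd p-7.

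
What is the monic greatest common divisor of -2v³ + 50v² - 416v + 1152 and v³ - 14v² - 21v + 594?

Apply the Euclidean algorithm:
  -2v³ + 50v² - 416v + 1152 = (-2)(v³ - 14v² - 21v + 594) + (22v² - 458v + 2340)
  v³ - 14v² - 21v + 594 = ((1/22)v + 75/242)(22v² - 458v + 2340) + ((1764/121)v - 15876/121)
  22v² - 458v + 2340 = ((1331/882)v - 7865/441)((1764/121)v - 15876/121) + (0)
Last nonzero remainder: (1764/121)v - 15876/121. Dividing through by 1764/121 gives the monic gcd v - 9.

v - 9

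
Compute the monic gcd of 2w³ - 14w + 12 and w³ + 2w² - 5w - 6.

w² + w - 6

By polynomial division,
  2w³ - 14w + 12 = (2)(w³ + 2w² - 5w - 6) + (-4w² - 4w + 24)
  w³ + 2w² - 5w - 6 = (-(1/4)w - 1/4)(-4w² - 4w + 24) + (0)
Last nonzero remainder: -4w² - 4w + 24. Dividing through by -4 gives the monic gcd w² + w - 6.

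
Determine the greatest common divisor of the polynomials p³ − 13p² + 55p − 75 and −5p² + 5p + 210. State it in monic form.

1

Repeated division with remainder:
  p³ − 13p² + 55p − 75 = (−(1/5)p + 12/5)(−5p² + 5p + 210) + (85p − 579)
  −5p² + 5p + 210 = (−(1/17)p − 494/1445)(85p − 579) + (17424/1445)
  85p − 579 = ((122825/17424)p − 278885/5808)(17424/1445) + (0)
The last nonzero remainder is the constant 17424/1445, so the polynomials are coprime and gcd = 1.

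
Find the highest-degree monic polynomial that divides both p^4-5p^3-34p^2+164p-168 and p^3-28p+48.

Repeated division with remainder:
  p^4-5p^3-34p^2+164p-168 = (p-5)(p^3-28p+48) + (-6p^2-24p+72)
  p^3-28p+48 = (-(1/6)p+2/3)(-6p^2-24p+72) + (0)
Last nonzero remainder: -6p^2-24p+72. Dividing through by -6 gives the monic gcd p^2+4p-12.

p^2+4p-12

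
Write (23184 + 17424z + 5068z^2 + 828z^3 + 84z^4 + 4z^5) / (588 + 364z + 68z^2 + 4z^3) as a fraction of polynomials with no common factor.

(276 + 76z + 11z^2 + z^3)/(7 + z)

By polynomial division,
  4z^5 + 84z^4 + 828z^3 + 5068z^2 + 17424z + 23184 = (z^2 + 4z + 48)(4z^3 + 68z^2 + 364z + 588) + (−240z^2 − 2400z − 5040)
  4z^3 + 68z^2 + 364z + 588 = (−(1/60)z − 7/60)(−240z^2 − 2400z − 5040) + (0)
Last nonzero remainder: −240z^2 − 2400z − 5040. Dividing through by −240 gives the monic gcd z^2 + 10z + 21.
Cancel z^2 + 10z + 21 from numerator and denominator to get the reduced form.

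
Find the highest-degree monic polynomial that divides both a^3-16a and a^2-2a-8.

a-4

By polynomial division,
  a^3-16a = (a+2)(a^2-2a-8) + (-4a+16)
  a^2-2a-8 = (-(1/4)a-1/2)(-4a+16) + (0)
Last nonzero remainder: -4a+16. Dividing through by -4 gives the monic gcd a-4.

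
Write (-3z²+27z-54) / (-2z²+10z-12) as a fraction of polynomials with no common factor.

(3z-18)/(2z-4)

Apply the Euclidean algorithm:
  -3z²+27z-54 = (3/2)(-2z²+10z-12) + (12z-36)
  -2z²+10z-12 = (-(1/6)z+1/3)(12z-36) + (0)
Last nonzero remainder: 12z-36. Dividing through by 12 gives the monic gcd z-3.
Cancel z-3 from numerator and denominator to get the reduced form.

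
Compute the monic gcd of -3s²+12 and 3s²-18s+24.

s-2

Euclidean algorithm in ℚ[s]:
  -3s²+12 = (-1)(3s²-18s+24) + (-18s+36)
  3s²-18s+24 = (-(1/6)s+2/3)(-18s+36) + (0)
Last nonzero remainder: -18s+36. Dividing through by -18 gives the monic gcd s-2.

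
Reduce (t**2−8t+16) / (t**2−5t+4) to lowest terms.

Apply the Euclidean algorithm:
  t**2−8t+16 = (t**2−5t+4) + (−3t+12)
  t**2−5t+4 = (−(1/3)t+1/3)(−3t+12) + (0)
Last nonzero remainder: −3t+12. Dividing through by −3 gives the monic gcd t−4.
Cancel t−4 from numerator and denominator to get the reduced form.

(t−4)/(t−1)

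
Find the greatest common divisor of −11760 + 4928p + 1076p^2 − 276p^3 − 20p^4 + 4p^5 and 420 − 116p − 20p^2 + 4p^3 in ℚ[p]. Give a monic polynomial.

−35 − 2p + p^2

By polynomial division,
  4p^5 − 20p^4 − 276p^3 + 1076p^2 + 4928p − 11760 = (p^2 − 40)(4p^3 − 20p^2 − 116p + 420) + (−144p^2 + 288p + 5040)
  4p^3 − 20p^2 − 116p + 420 = (−(1/36)p + 1/12)(−144p^2 + 288p + 5040) + (0)
Last nonzero remainder: −144p^2 + 288p + 5040. Dividing through by −144 gives the monic gcd p^2 − 2p − 35.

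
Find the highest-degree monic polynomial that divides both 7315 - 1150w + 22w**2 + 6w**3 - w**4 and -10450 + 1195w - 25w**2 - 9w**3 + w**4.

By polynomial division,
  -w**4 + 6w**3 + 22w**2 - 1150w + 7315 = (-1)(w**4 - 9w**3 - 25w**2 + 1195w - 10450) + (-3w**3 - 3w**2 + 45w - 3135)
  w**4 - 9w**3 - 25w**2 + 1195w - 10450 = (-(1/3)w + 10/3)(-3w**3 - 3w**2 + 45w - 3135) + (0)
Last nonzero remainder: -3w**3 - 3w**2 + 45w - 3135. Dividing through by -3 gives the monic gcd w**3 + w**2 - 15w + 1045.

1045 - 15w + w**2 + w**3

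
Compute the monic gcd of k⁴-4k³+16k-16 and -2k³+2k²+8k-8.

By polynomial division,
  k⁴-4k³+16k-16 = (-(1/2)k+3/2)(-2k³+2k²+8k-8) + (k²-4)
  -2k³+2k²+8k-8 = (-2k+2)(k²-4) + (0)
The last nonzero remainder k²-4 is already monic.

k²-4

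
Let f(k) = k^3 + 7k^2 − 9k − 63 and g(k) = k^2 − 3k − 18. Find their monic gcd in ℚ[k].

k + 3

Repeated division with remainder:
  k^3 + 7k^2 − 9k − 63 = (k + 10)(k^2 − 3k − 18) + (39k + 117)
  k^2 − 3k − 18 = ((1/39)k − 2/13)(39k + 117) + (0)
Last nonzero remainder: 39k + 117. Dividing through by 39 gives the monic gcd k + 3.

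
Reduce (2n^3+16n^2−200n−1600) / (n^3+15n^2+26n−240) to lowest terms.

(2n−20)/(n−3)

Repeated division with remainder:
  2n^3+16n^2−200n−1600 = (2)(n^3+15n^2+26n−240) + (−14n^2−252n−1120)
  n^3+15n^2+26n−240 = (−(1/14)n+3/14)(−14n^2−252n−1120) + (0)
Last nonzero remainder: −14n^2−252n−1120. Dividing through by −14 gives the monic gcd n^2+18n+80.
Cancel n^2+18n+80 from numerator and denominator to get the reduced form.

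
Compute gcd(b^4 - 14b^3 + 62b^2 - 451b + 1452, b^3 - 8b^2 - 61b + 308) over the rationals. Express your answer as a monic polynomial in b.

By polynomial division,
  b^4 - 14b^3 + 62b^2 - 451b + 1452 = (b - 6)(b^3 - 8b^2 - 61b + 308) + (75b^2 - 1125b + 3300)
  b^3 - 8b^2 - 61b + 308 = ((1/75)b + 7/75)(75b^2 - 1125b + 3300) + (0)
Last nonzero remainder: 75b^2 - 1125b + 3300. Dividing through by 75 gives the monic gcd b^2 - 15b + 44.

b^2 - 15b + 44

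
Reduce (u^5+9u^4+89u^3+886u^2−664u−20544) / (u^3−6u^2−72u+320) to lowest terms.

(u^3+5u^2+101u+642)/(u−10)

By polynomial division,
  u^5+9u^4+89u^3+886u^2−664u−20544 = (u^2+15u+251)(u^3−6u^2−72u+320) + (3152u^2+12608u−100864)
  u^3−6u^2−72u+320 = ((1/3152)u−5/1576)(3152u^2+12608u−100864) + (0)
Last nonzero remainder: 3152u^2+12608u−100864. Dividing through by 3152 gives the monic gcd u^2+4u−32.
Cancel u^2+4u−32 from numerator and denominator to get the reduced form.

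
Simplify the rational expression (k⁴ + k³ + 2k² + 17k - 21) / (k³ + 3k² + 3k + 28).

Euclidean algorithm in ℚ[k]:
  k⁴ + k³ + 2k² + 17k - 21 = (k - 2)(k³ + 3k² + 3k + 28) + (5k² - 5k + 35)
  k³ + 3k² + 3k + 28 = ((1/5)k + 4/5)(5k² - 5k + 35) + (0)
Last nonzero remainder: 5k² - 5k + 35. Dividing through by 5 gives the monic gcd k² - k + 7.
Cancel k² - k + 7 from numerator and denominator to get the reduced form.

(k² + 2k - 3)/(k + 4)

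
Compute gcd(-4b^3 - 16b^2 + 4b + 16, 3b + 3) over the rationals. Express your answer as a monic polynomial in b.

Apply the Euclidean algorithm:
  -4b^3 - 16b^2 + 4b + 16 = (-(4/3)b^2 - 4b + 16/3)(3b + 3) + (0)
Last nonzero remainder: 3b + 3. Dividing through by 3 gives the monic gcd b + 1.

b + 1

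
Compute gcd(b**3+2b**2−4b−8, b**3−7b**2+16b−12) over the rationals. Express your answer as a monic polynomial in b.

Euclidean algorithm in ℚ[b]:
  b**3+2b**2−4b−8 = (b**3−7b**2+16b−12) + (9b**2−20b+4)
  b**3−7b**2+16b−12 = ((1/9)b−43/81)(9b**2−20b+4) + ((400/81)b−800/81)
  9b**2−20b+4 = ((729/400)b−81/200)((400/81)b−800/81) + (0)
Last nonzero remainder: (400/81)b−800/81. Dividing through by 400/81 gives the monic gcd b−2.

b−2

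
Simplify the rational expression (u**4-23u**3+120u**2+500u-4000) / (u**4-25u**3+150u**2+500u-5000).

Apply the Euclidean algorithm:
  u**4-23u**3+120u**2+500u-4000 = (u**4-25u**3+150u**2+500u-5000) + (2u**3-30u**2+1000)
  u**4-25u**3+150u**2+500u-5000 = ((1/2)u-5)(2u**3-30u**2+1000) + (0)
Last nonzero remainder: 2u**3-30u**2+1000. Dividing through by 2 gives the monic gcd u**3-15u**2+500.
Cancel u**3-15u**2+500 from numerator and denominator to get the reduced form.

(u-8)/(u-10)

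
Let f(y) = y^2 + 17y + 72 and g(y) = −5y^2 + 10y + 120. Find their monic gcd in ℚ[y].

1

Repeated division with remainder:
  y^2 + 17y + 72 = (−1/5)(−5y^2 + 10y + 120) + (19y + 96)
  −5y^2 + 10y + 120 = (−(5/19)y + 670/361)(19y + 96) + (−21000/361)
  19y + 96 = (−(6859/21000)y − 1444/875)(−21000/361) + (0)
The last nonzero remainder is the constant −21000/361, so the polynomials are coprime and gcd = 1.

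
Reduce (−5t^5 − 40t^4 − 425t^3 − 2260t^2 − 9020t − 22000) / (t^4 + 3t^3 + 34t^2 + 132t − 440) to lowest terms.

(−5t^3 − 40t^2 − 205t − 500)/(t^2 + 3t − 10)

Repeated division with remainder:
  −5t^5 − 40t^4 − 425t^3 − 2260t^2 − 9020t − 22000 = (−5t − 25)(t^4 + 3t^3 + 34t^2 + 132t − 440) + (−180t^3 − 750t^2 − 7920t − 33000)
  t^4 + 3t^3 + 34t^2 + 132t − 440 = (−(1/180)t + 7/1080)(−180t^3 − 750t^2 − 7920t − 33000) + (−(185/36)t^2 − 2035/9)
  −180t^3 − 750t^2 − 7920t − 33000 = ((1296/37)t + 5400/37)(−(185/36)t^2 − 2035/9) + (0)
Last nonzero remainder: −(185/36)t^2 − 2035/9. Dividing through by −185/36 gives the monic gcd t^2 + 44.
Cancel t^2 + 44 from numerator and denominator to get the reduced form.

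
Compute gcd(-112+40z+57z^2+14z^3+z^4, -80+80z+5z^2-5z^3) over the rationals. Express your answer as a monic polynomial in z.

Apply the Euclidean algorithm:
  z^4+14z^3+57z^2+40z-112 = (-(1/5)z-3)(-5z^3+5z^2+80z-80) + (88z^2+264z-352)
  -5z^3+5z^2+80z-80 = (-(5/88)z+5/22)(88z^2+264z-352) + (0)
Last nonzero remainder: 88z^2+264z-352. Dividing through by 88 gives the monic gcd z^2+3z-4.

-4+3z+z^2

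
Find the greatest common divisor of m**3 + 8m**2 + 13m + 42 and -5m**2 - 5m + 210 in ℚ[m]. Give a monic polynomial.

Apply the Euclidean algorithm:
  m**3 + 8m**2 + 13m + 42 = (-(1/5)m - 7/5)(-5m**2 - 5m + 210) + (48m + 336)
  -5m**2 - 5m + 210 = (-(5/48)m + 5/8)(48m + 336) + (0)
Last nonzero remainder: 48m + 336. Dividing through by 48 gives the monic gcd m + 7.

m + 7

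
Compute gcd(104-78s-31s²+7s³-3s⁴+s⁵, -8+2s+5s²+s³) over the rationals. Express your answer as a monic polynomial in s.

-2+s+s²

Repeated division with remainder:
  s⁵-3s⁴+7s³-31s²-78s+104 = (s²-8s+45)(s³+5s²+2s-8) + (-232s²-232s+464)
  s³+5s²+2s-8 = (-(1/232)s-1/58)(-232s²-232s+464) + (0)
Last nonzero remainder: -232s²-232s+464. Dividing through by -232 gives the monic gcd s²+s-2.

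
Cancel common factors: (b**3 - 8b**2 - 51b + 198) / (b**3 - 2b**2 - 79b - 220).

Apply the Euclidean algorithm:
  b**3 - 8b**2 - 51b + 198 = (b**3 - 2b**2 - 79b - 220) + (-6b**2 + 28b + 418)
  b**3 - 2b**2 - 79b - 220 = (-(1/6)b - 4/9)(-6b**2 + 28b + 418) + ((28/9)b - 308/9)
  -6b**2 + 28b + 418 = (-(27/14)b - 171/14)((28/9)b - 308/9) + (0)
Last nonzero remainder: (28/9)b - 308/9. Dividing through by 28/9 gives the monic gcd b - 11.
Cancel b - 11 from numerator and denominator to get the reduced form.

(b**2 + 3b - 18)/(b**2 + 9b + 20)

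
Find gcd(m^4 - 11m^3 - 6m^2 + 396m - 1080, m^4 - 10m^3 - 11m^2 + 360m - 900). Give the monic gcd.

Repeated division with remainder:
  m^4 - 11m^3 - 6m^2 + 396m - 1080 = (m^4 - 10m^3 - 11m^2 + 360m - 900) + (-m^3 + 5m^2 + 36m - 180)
  m^4 - 10m^3 - 11m^2 + 360m - 900 = (-m + 5)(-m^3 + 5m^2 + 36m - 180) + (0)
Last nonzero remainder: -m^3 + 5m^2 + 36m - 180. Dividing through by -1 gives the monic gcd m^3 - 5m^2 - 36m + 180.

m^3 - 5m^2 - 36m + 180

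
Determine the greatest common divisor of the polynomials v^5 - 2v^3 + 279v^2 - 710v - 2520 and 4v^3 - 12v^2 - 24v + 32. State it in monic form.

v^2 - 2v - 8

Repeated division with remainder:
  v^5 - 2v^3 + 279v^2 - 710v - 2520 = ((1/4)v^2 + (3/4)v + 13/4)(4v^3 - 12v^2 - 24v + 32) + (328v^2 - 656v - 2624)
  4v^3 - 12v^2 - 24v + 32 = ((1/82)v - 1/82)(328v^2 - 656v - 2624) + (0)
Last nonzero remainder: 328v^2 - 656v - 2624. Dividing through by 328 gives the monic gcd v^2 - 2v - 8.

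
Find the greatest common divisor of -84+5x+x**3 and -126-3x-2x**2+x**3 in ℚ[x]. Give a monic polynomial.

21+4x+x**2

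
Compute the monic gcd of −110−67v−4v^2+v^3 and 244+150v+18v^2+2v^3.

2+v

Euclidean algorithm in ℚ[v]:
  v^3−4v^2−67v−110 = (1/2)(2v^3+18v^2+150v+244) + (−13v^2−142v−232)
  2v^3+18v^2+150v+244 = (−(2/13)v+50/169)(−13v^2−142v−232) + ((26418/169)v+52836/169)
  −13v^2−142v−232 = (−(2197/26418)v−9802/13209)((26418/169)v+52836/169) + (0)
Last nonzero remainder: (26418/169)v+52836/169. Dividing through by 26418/169 gives the monic gcd v+2.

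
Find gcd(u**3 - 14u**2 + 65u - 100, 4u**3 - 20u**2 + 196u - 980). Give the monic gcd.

Apply the Euclidean algorithm:
  u**3 - 14u**2 + 65u - 100 = (1/4)(4u**3 - 20u**2 + 196u - 980) + (-9u**2 + 16u + 145)
  4u**3 - 20u**2 + 196u - 980 = (-(4/9)u + 116/81)(-9u**2 + 16u + 145) + ((19240/81)u - 96200/81)
  -9u**2 + 16u + 145 = (-(729/19240)u - 2349/19240)((19240/81)u - 96200/81) + (0)
Last nonzero remainder: (19240/81)u - 96200/81. Dividing through by 19240/81 gives the monic gcd u - 5.

u - 5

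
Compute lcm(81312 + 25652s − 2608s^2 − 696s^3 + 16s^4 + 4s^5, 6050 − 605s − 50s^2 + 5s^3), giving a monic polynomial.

−203280 − 43802s + 12933s^2 + 1088s^3 − 214s^4 − 6s^5 + s^6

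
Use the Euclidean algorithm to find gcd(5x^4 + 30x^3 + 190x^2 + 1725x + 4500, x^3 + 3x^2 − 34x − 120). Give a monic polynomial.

x^2 + 9x + 20

Euclidean algorithm in ℚ[x]:
  5x^4 + 30x^3 + 190x^2 + 1725x + 4500 = (5x + 15)(x^3 + 3x^2 − 34x − 120) + (315x^2 + 2835x + 6300)
  x^3 + 3x^2 − 34x − 120 = ((1/315)x − 2/105)(315x^2 + 2835x + 6300) + (0)
Last nonzero remainder: 315x^2 + 2835x + 6300. Dividing through by 315 gives the monic gcd x^2 + 9x + 20.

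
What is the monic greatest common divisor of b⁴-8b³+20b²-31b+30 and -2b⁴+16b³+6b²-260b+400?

b²-7b+10

Euclidean algorithm in ℚ[b]:
  b⁴-8b³+20b²-31b+30 = (-1/2)(-2b⁴+16b³+6b²-260b+400) + (23b²-161b+230)
  -2b⁴+16b³+6b²-260b+400 = (-(2/23)b²+(2/23)b+40/23)(23b²-161b+230) + (0)
Last nonzero remainder: 23b²-161b+230. Dividing through by 23 gives the monic gcd b²-7b+10.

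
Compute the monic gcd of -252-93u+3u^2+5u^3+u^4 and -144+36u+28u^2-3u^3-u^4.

Apply the Euclidean algorithm:
  u^4+5u^3+3u^2-93u-252 = (-1)(-u^4-3u^3+28u^2+36u-144) + (2u^3+31u^2-57u-396)
  -u^4-3u^3+28u^2+36u-144 = (-(1/2)u+25/4)(2u^3+31u^2-57u-396) + (-(777/4)u^2+(777/4)u+2331)
  2u^3+31u^2-57u-396 = (-(8/777)u-44/259)(-(777/4)u^2+(777/4)u+2331) + (0)
Last nonzero remainder: -(777/4)u^2+(777/4)u+2331. Dividing through by -777/4 gives the monic gcd u^2-u-12.

-12-u+u^2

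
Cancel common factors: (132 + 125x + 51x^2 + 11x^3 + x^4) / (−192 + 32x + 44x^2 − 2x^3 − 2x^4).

(−11 − 4x − x^2)/(16 − 12x + 2x^2)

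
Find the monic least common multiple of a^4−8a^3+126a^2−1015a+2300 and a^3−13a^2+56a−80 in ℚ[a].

a^5−12a^4+158a^3−1519a^2+6360a−9200

Repeated division with remainder:
  a^4−8a^3+126a^2−1015a+2300 = (a+5)(a^3−13a^2+56a−80) + (135a^2−1215a+2700)
  a^3−13a^2+56a−80 = ((1/135)a−4/135)(135a^2−1215a+2700) + (0)
Last nonzero remainder: 135a^2−1215a+2700. Dividing through by 135 gives the monic gcd a^2−9a+20.
Then lcm(f, g) = f·g / gcd(f, g); expanding and making the result monic gives the answer.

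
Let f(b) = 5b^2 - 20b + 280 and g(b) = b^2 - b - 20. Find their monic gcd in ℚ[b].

Euclidean algorithm in ℚ[b]:
  5b^2 - 20b + 280 = (5)(b^2 - b - 20) + (-15b + 380)
  b^2 - b - 20 = (-(1/15)b - 73/45)(-15b + 380) + (5368/9)
  -15b + 380 = (-(135/5368)b + 855/1342)(5368/9) + (0)
The last nonzero remainder is the constant 5368/9, so the polynomials are coprime and gcd = 1.

1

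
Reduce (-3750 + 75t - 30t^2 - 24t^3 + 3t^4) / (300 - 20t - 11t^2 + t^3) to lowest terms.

Euclidean algorithm in ℚ[t]:
  3t^4 - 24t^3 - 30t^2 + 75t - 3750 = (3t + 9)(t^3 - 11t^2 - 20t + 300) + (129t^2 - 645t - 6450)
  t^3 - 11t^2 - 20t + 300 = ((1/129)t - 2/43)(129t^2 - 645t - 6450) + (0)
Last nonzero remainder: 129t^2 - 645t - 6450. Dividing through by 129 gives the monic gcd t^2 - 5t - 50.
Cancel t^2 - 5t - 50 from numerator and denominator to get the reduced form.

(75 - 9t + 3t^2)/(-6 + t)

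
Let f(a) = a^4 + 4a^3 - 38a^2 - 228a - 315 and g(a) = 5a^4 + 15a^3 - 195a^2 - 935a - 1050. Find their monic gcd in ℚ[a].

a^3 + a^2 - 41a - 105

Repeated division with remainder:
  a^4 + 4a^3 - 38a^2 - 228a - 315 = (1/5)(5a^4 + 15a^3 - 195a^2 - 935a - 1050) + (a^3 + a^2 - 41a - 105)
  5a^4 + 15a^3 - 195a^2 - 935a - 1050 = (5a + 10)(a^3 + a^2 - 41a - 105) + (0)
The last nonzero remainder a^3 + a^2 - 41a - 105 is already monic.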